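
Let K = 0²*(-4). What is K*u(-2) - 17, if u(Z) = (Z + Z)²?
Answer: -17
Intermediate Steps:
u(Z) = 4*Z² (u(Z) = (2*Z)² = 4*Z²)
K = 0 (K = 0*(-4) = 0)
K*u(-2) - 17 = 0*(4*(-2)²) - 17 = 0*(4*4) - 17 = 0*16 - 17 = 0 - 17 = -17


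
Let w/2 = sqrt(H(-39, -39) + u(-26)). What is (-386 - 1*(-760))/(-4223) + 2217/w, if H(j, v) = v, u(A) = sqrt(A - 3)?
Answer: -374/4223 + 2217/(2*sqrt(-39 + I*sqrt(29))) ≈ 12.022 - 176.25*I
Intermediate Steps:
u(A) = sqrt(-3 + A)
w = 2*sqrt(-39 + I*sqrt(29)) (w = 2*sqrt(-39 + sqrt(-3 - 26)) = 2*sqrt(-39 + sqrt(-29)) = 2*sqrt(-39 + I*sqrt(29)) ≈ 0.86028 + 12.52*I)
(-386 - 1*(-760))/(-4223) + 2217/w = (-386 - 1*(-760))/(-4223) + 2217/((2*sqrt(-39 + I*sqrt(29)))) = (-386 + 760)*(-1/4223) + 2217*(1/(2*sqrt(-39 + I*sqrt(29)))) = 374*(-1/4223) + 2217/(2*sqrt(-39 + I*sqrt(29))) = -374/4223 + 2217/(2*sqrt(-39 + I*sqrt(29)))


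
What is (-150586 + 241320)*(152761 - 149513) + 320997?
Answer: 295025029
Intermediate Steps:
(-150586 + 241320)*(152761 - 149513) + 320997 = 90734*3248 + 320997 = 294704032 + 320997 = 295025029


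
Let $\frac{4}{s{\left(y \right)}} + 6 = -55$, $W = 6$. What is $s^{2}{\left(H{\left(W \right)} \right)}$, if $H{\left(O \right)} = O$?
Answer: $\frac{16}{3721} \approx 0.0042999$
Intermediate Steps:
$s{\left(y \right)} = - \frac{4}{61}$ ($s{\left(y \right)} = \frac{4}{-6 - 55} = \frac{4}{-61} = 4 \left(- \frac{1}{61}\right) = - \frac{4}{61}$)
$s^{2}{\left(H{\left(W \right)} \right)} = \left(- \frac{4}{61}\right)^{2} = \frac{16}{3721}$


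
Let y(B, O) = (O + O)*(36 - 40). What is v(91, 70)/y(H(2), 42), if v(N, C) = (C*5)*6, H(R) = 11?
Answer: -25/4 ≈ -6.2500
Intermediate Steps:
y(B, O) = -8*O (y(B, O) = (2*O)*(-4) = -8*O)
v(N, C) = 30*C (v(N, C) = (5*C)*6 = 30*C)
v(91, 70)/y(H(2), 42) = (30*70)/((-8*42)) = 2100/(-336) = 2100*(-1/336) = -25/4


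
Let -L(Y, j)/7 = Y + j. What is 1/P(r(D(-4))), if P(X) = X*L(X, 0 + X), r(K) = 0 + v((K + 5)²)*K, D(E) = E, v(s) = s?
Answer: -1/224 ≈ -0.0044643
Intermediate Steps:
r(K) = K*(5 + K)² (r(K) = 0 + (K + 5)²*K = 0 + (5 + K)²*K = 0 + K*(5 + K)² = K*(5 + K)²)
L(Y, j) = -7*Y - 7*j (L(Y, j) = -7*(Y + j) = -7*Y - 7*j)
P(X) = -14*X² (P(X) = X*(-7*X - 7*(0 + X)) = X*(-7*X - 7*X) = X*(-14*X) = -14*X²)
1/P(r(D(-4))) = 1/(-14*16*(5 - 4)⁴) = 1/(-14*(-4*1²)²) = 1/(-14*(-4*1)²) = 1/(-14*(-4)²) = 1/(-14*16) = 1/(-224) = -1/224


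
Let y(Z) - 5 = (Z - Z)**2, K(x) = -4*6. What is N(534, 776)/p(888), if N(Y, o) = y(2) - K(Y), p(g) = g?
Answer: 29/888 ≈ 0.032658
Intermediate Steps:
K(x) = -24
y(Z) = 5 (y(Z) = 5 + (Z - Z)**2 = 5 + 0**2 = 5 + 0 = 5)
N(Y, o) = 29 (N(Y, o) = 5 - 1*(-24) = 5 + 24 = 29)
N(534, 776)/p(888) = 29/888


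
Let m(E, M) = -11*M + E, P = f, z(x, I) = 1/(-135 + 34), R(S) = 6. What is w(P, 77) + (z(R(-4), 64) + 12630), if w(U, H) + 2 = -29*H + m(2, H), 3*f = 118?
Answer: 964549/101 ≈ 9550.0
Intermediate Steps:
z(x, I) = -1/101 (z(x, I) = 1/(-101) = -1/101)
f = 118/3 (f = (⅓)*118 = 118/3 ≈ 39.333)
P = 118/3 ≈ 39.333
m(E, M) = E - 11*M
w(U, H) = -40*H (w(U, H) = -2 + (-29*H + (2 - 11*H)) = -2 + (2 - 40*H) = -40*H)
w(P, 77) + (z(R(-4), 64) + 12630) = -40*77 + (-1/101 + 12630) = -3080 + 1275629/101 = 964549/101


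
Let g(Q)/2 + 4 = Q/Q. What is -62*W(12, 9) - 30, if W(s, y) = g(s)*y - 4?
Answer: 3566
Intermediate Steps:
g(Q) = -6 (g(Q) = -8 + 2*(Q/Q) = -8 + 2*1 = -8 + 2 = -6)
W(s, y) = -4 - 6*y (W(s, y) = -6*y - 4 = -4 - 6*y)
-62*W(12, 9) - 30 = -62*(-4 - 6*9) - 30 = -62*(-4 - 54) - 30 = -62*(-58) - 30 = 3596 - 30 = 3566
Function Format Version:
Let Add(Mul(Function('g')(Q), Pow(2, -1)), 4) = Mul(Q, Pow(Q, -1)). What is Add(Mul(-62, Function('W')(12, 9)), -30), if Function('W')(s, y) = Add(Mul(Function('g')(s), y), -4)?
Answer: 3566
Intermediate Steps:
Function('g')(Q) = -6 (Function('g')(Q) = Add(-8, Mul(2, Mul(Q, Pow(Q, -1)))) = Add(-8, Mul(2, 1)) = Add(-8, 2) = -6)
Function('W')(s, y) = Add(-4, Mul(-6, y)) (Function('W')(s, y) = Add(Mul(-6, y), -4) = Add(-4, Mul(-6, y)))
Add(Mul(-62, Function('W')(12, 9)), -30) = Add(Mul(-62, Add(-4, Mul(-6, 9))), -30) = Add(Mul(-62, Add(-4, -54)), -30) = Add(Mul(-62, -58), -30) = Add(3596, -30) = 3566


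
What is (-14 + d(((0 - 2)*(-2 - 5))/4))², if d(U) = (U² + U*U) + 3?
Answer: 729/4 ≈ 182.25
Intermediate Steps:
d(U) = 3 + 2*U² (d(U) = (U² + U²) + 3 = 2*U² + 3 = 3 + 2*U²)
(-14 + d(((0 - 2)*(-2 - 5))/4))² = (-14 + (3 + 2*(((0 - 2)*(-2 - 5))/4)²))² = (-14 + (3 + 2*(-2*(-7)*(¼))²))² = (-14 + (3 + 2*(14*(¼))²))² = (-14 + (3 + 2*(7/2)²))² = (-14 + (3 + 2*(49/4)))² = (-14 + (3 + 49/2))² = (-14 + 55/2)² = (27/2)² = 729/4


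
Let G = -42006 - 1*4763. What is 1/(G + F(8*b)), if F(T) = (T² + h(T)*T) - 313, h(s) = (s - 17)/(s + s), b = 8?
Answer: -2/85925 ≈ -2.3276e-5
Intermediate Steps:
h(s) = (-17 + s)/(2*s) (h(s) = (-17 + s)/((2*s)) = (-17 + s)*(1/(2*s)) = (-17 + s)/(2*s))
G = -46769 (G = -42006 - 4763 = -46769)
F(T) = -643/2 + T² + T/2 (F(T) = (T² + ((-17 + T)/(2*T))*T) - 313 = (T² + (-17/2 + T/2)) - 313 = (-17/2 + T² + T/2) - 313 = -643/2 + T² + T/2)
1/(G + F(8*b)) = 1/(-46769 + (-643/2 + (8*8)² + (8*8)/2)) = 1/(-46769 + (-643/2 + 64² + (½)*64)) = 1/(-46769 + (-643/2 + 4096 + 32)) = 1/(-46769 + 7613/2) = 1/(-85925/2) = -2/85925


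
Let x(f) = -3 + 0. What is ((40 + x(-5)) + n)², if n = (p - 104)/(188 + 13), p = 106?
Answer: 55338721/40401 ≈ 1369.7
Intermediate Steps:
x(f) = -3
n = 2/201 (n = (106 - 104)/(188 + 13) = 2/201 ≈ 0.0099503)
((40 + x(-5)) + n)² = ((40 - 3) + 2/201)² = (37 + 2/201)² = (7439/201)² = 55338721/40401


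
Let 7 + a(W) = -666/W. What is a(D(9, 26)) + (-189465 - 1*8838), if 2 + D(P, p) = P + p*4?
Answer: -198316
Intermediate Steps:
D(P, p) = -2 + P + 4*p (D(P, p) = -2 + (P + p*4) = -2 + (P + 4*p) = -2 + P + 4*p)
a(W) = -7 - 666/W
a(D(9, 26)) + (-189465 - 1*8838) = (-7 - 666/(-2 + 9 + 4*26)) + (-189465 - 1*8838) = (-7 - 666/(-2 + 9 + 104)) + (-189465 - 8838) = (-7 - 666/111) - 198303 = (-7 - 666*1/111) - 198303 = (-7 - 6) - 198303 = -13 - 198303 = -198316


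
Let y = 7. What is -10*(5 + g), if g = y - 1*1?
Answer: -110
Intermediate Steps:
g = 6 (g = 7 - 1*1 = 7 - 1 = 6)
-10*(5 + g) = -10*(5 + 6) = -10*11 = -110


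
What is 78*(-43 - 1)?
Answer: -3432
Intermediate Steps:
78*(-43 - 1) = 78*(-44) = -3432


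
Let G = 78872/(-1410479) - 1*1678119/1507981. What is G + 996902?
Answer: 2120383676808992465/2126975532899 ≈ 9.9690e+5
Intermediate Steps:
G = -2485889086433/2126975532899 (G = 78872*(-1/1410479) - 1678119*1/1507981 = -78872/1410479 - 1678119/1507981 = -2485889086433/2126975532899 ≈ -1.1687)
G + 996902 = -2485889086433/2126975532899 + 996902 = 2120383676808992465/2126975532899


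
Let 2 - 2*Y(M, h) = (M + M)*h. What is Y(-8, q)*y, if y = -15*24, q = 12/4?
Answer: -9000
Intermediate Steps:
q = 3 (q = 12*(¼) = 3)
y = -360
Y(M, h) = 1 - M*h (Y(M, h) = 1 - (M + M)*h/2 = 1 - 2*M*h/2 = 1 - M*h)
Y(-8, q)*y = (1 - 1*(-8)*3)*(-360) = (1 + 24)*(-360) = 25*(-360) = -9000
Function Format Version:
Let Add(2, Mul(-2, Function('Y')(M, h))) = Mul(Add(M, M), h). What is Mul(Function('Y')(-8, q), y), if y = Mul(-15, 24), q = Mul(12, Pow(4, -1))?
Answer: -9000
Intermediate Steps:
q = 3 (q = Mul(12, Rational(1, 4)) = 3)
y = -360
Function('Y')(M, h) = Add(1, Mul(-1, M, h)) (Function('Y')(M, h) = Add(1, Mul(Rational(-1, 2), Mul(Add(M, M), h))) = Add(1, Mul(Rational(-1, 2), Mul(Mul(2, M), h))) = Add(1, Mul(Rational(-1, 2), Mul(2, M, h))) = Add(1, Mul(-1, M, h)))
Mul(Function('Y')(-8, q), y) = Mul(Add(1, Mul(-1, -8, 3)), -360) = Mul(Add(1, 24), -360) = Mul(25, -360) = -9000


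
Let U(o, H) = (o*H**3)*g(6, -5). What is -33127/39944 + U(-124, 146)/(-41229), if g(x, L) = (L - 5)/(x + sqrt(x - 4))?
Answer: -154153578370297/9332156664 + 1929524320*sqrt(2)/700893 ≈ -12625.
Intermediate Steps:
g(x, L) = (-5 + L)/(x + sqrt(-4 + x))
U(o, H) = -10*o*H**3/(6 + sqrt(2)) (U(o, H) = (o*H**3)*((-5 - 5)/(6 + sqrt(-4 + 6))) = (o*H**3)*(-10/(6 + sqrt(2))) = -10*o*H**3/(6 + sqrt(2)))
-33127/39944 + U(-124, 146)/(-41229) = -33127/39944 + (-30/17*(-124)*146**3 + (5/17)*(-124)*sqrt(2)*146**3)/(-41229) = -33127*1/39944 + (-30/17*(-124)*3112136 + (5/17)*(-124)*sqrt(2)*3112136)*(-1/41229) = -33127/39944 + (11577145920/17 - 1929524320*sqrt(2)/17)*(-1/41229) = -33127/39944 + (-3859048640/233631 + 1929524320*sqrt(2)/700893) = -154153578370297/9332156664 + 1929524320*sqrt(2)/700893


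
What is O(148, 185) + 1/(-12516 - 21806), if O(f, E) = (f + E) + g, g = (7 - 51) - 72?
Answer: 7447873/34322 ≈ 217.00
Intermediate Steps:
g = -116 (g = -44 - 72 = -116)
O(f, E) = -116 + E + f (O(f, E) = (f + E) - 116 = (E + f) - 116 = -116 + E + f)
O(148, 185) + 1/(-12516 - 21806) = (-116 + 185 + 148) + 1/(-12516 - 21806) = 217 + 1/(-34322) = 217 - 1/34322 = 7447873/34322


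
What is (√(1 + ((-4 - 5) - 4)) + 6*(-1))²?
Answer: 24 - 24*I*√3 ≈ 24.0 - 41.569*I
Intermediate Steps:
(√(1 + ((-4 - 5) - 4)) + 6*(-1))² = (√(1 + (-9 - 4)) - 6)² = (√(1 - 13) - 6)² = (√(-12) - 6)² = (2*I*√3 - 6)² = (-6 + 2*I*√3)²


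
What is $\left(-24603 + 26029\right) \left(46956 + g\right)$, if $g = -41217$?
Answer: $8183814$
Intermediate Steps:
$\left(-24603 + 26029\right) \left(46956 + g\right) = \left(-24603 + 26029\right) \left(46956 - 41217\right) = 1426 \cdot 5739 = 8183814$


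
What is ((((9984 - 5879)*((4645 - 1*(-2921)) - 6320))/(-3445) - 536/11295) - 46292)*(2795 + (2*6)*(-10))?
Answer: -198918841522690/1556451 ≈ -1.2780e+8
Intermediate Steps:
((((9984 - 5879)*((4645 - 1*(-2921)) - 6320))/(-3445) - 536/11295) - 46292)*(2795 + (2*6)*(-10)) = (((4105*((4645 + 2921) - 6320))*(-1/3445) - 536*1/11295) - 46292)*(2795 + 12*(-10)) = (((4105*(7566 - 6320))*(-1/3445) - 536/11295) - 46292)*(2795 - 120) = (((4105*1246)*(-1/3445) - 536/11295) - 46292)*2675 = ((5114830*(-1/3445) - 536/11295) - 46292)*2675 = ((-1022966/689 - 536/11295) - 46292)*2675 = (-11554770274/7782255 - 46292)*2675 = -371810918734/7782255*2675 = -198918841522690/1556451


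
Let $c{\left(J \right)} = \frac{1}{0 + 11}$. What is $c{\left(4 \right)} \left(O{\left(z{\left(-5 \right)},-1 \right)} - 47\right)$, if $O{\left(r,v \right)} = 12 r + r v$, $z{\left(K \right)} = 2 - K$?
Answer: $\frac{30}{11} \approx 2.7273$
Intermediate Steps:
$c{\left(J \right)} = \frac{1}{11}$
$c{\left(4 \right)} \left(O{\left(z{\left(-5 \right)},-1 \right)} - 47\right) = \frac{\left(2 - -5\right) \left(12 - 1\right) - 47}{11} = \frac{\left(2 + 5\right) 11 - 47}{11} = \frac{7 \cdot 11 - 47}{11} = \frac{77 - 47}{11} = \frac{1}{11} \cdot 30 = \frac{30}{11}$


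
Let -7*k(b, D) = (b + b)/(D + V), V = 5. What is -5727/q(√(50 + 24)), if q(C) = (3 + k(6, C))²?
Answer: -12436556573/21306675 - 90547688*√74/7102225 ≈ -693.37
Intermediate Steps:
k(b, D) = -2*b/(7*(5 + D)) (k(b, D) = -(b + b)/(7*(D + 5)) = -2*b/(7*(5 + D)))
q(C) = (3 - 12/(35 + 7*C))² (q(C) = (3 - 2*6/(35 + 7*C))² = (3 - 12/(35 + 7*C))²)
-5727/q(√(50 + 24)) = -5727*49*(5 + √(50 + 24))²/(9*(31 + 7*√(50 + 24))²) = -5727*49*(5 + √74)²/(9*(31 + 7*√74)²) = -93541*(5 + √74)²/(3*(31 + 7*√74)²)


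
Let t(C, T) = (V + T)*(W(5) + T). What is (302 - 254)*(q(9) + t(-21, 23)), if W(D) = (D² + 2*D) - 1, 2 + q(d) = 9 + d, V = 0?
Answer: 63696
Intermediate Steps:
q(d) = 7 + d (q(d) = -2 + (9 + d) = 7 + d)
W(D) = -1 + D² + 2*D
t(C, T) = T*(34 + T) (t(C, T) = (0 + T)*((-1 + 5² + 2*5) + T) = T*((-1 + 25 + 10) + T) = T*(34 + T))
(302 - 254)*(q(9) + t(-21, 23)) = (302 - 254)*((7 + 9) + 23*(34 + 23)) = 48*(16 + 23*57) = 48*(16 + 1311) = 48*1327 = 63696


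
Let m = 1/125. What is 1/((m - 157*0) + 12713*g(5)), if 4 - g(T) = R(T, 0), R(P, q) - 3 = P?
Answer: -125/6356499 ≈ -1.9665e-5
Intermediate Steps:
R(P, q) = 3 + P
m = 1/125 ≈ 0.0080000
g(T) = 1 - T (g(T) = 4 - (3 + T) = 4 + (-3 - T) = 1 - T)
1/((m - 157*0) + 12713*g(5)) = 1/((1/125 - 157*0) + 12713*(1 - 1*5)) = 1/((1/125 + 0) + 12713*(1 - 5)) = 1/(1/125 + 12713*(-4)) = 1/(1/125 - 50852) = 1/(-6356499/125) = -125/6356499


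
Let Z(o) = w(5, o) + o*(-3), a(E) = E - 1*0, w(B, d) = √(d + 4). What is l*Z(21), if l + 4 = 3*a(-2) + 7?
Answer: 174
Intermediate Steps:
w(B, d) = √(4 + d)
a(E) = E (a(E) = E + 0 = E)
Z(o) = √(4 + o) - 3*o (Z(o) = √(4 + o) + o*(-3) = √(4 + o) - 3*o)
l = -3 (l = -4 + (3*(-2) + 7) = -4 + (-6 + 7) = -4 + 1 = -3)
l*Z(21) = -3*(√(4 + 21) - 3*21) = -3*(√25 - 63) = -3*(5 - 63) = -3*(-58) = 174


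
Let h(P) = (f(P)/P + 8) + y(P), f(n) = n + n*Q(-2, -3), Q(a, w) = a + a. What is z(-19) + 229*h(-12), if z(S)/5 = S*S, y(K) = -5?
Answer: 1805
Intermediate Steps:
Q(a, w) = 2*a
f(n) = -3*n (f(n) = n + n*(2*(-2)) = n + n*(-4) = n - 4*n = -3*n)
h(P) = 0 (h(P) = ((-3*P)/P + 8) - 5 = (-3 + 8) - 5 = 5 - 5 = 0)
z(S) = 5*S**2 (z(S) = 5*(S*S) = 5*S**2)
z(-19) + 229*h(-12) = 5*(-19)**2 + 229*0 = 5*361 + 0 = 1805 + 0 = 1805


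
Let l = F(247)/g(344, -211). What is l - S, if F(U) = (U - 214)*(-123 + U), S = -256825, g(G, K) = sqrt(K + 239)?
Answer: 256825 + 2046*sqrt(7)/7 ≈ 2.5760e+5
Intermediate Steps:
g(G, K) = sqrt(239 + K)
F(U) = (-214 + U)*(-123 + U)
l = 2046*sqrt(7)/7 (l = (26322 + 247**2 - 337*247)/(sqrt(239 - 211)) = (26322 + 61009 - 83239)/(sqrt(28)) = 4092/((2*sqrt(7))) = 4092*(sqrt(7)/14) = 2046*sqrt(7)/7 ≈ 773.32)
l - S = 2046*sqrt(7)/7 - 1*(-256825) = 2046*sqrt(7)/7 + 256825 = 256825 + 2046*sqrt(7)/7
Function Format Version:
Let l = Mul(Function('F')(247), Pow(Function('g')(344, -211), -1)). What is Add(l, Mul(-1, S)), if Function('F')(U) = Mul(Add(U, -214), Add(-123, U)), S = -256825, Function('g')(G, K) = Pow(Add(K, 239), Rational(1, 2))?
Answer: Add(256825, Mul(Rational(2046, 7), Pow(7, Rational(1, 2)))) ≈ 2.5760e+5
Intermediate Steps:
Function('g')(G, K) = Pow(Add(239, K), Rational(1, 2))
Function('F')(U) = Mul(Add(-214, U), Add(-123, U))
l = Mul(Rational(2046, 7), Pow(7, Rational(1, 2))) (l = Mul(Add(26322, Pow(247, 2), Mul(-337, 247)), Pow(Pow(Add(239, -211), Rational(1, 2)), -1)) = Mul(Add(26322, 61009, -83239), Pow(Pow(28, Rational(1, 2)), -1)) = Mul(4092, Pow(Mul(2, Pow(7, Rational(1, 2))), -1)) = Mul(4092, Mul(Rational(1, 14), Pow(7, Rational(1, 2)))) = Mul(Rational(2046, 7), Pow(7, Rational(1, 2))) ≈ 773.32)
Add(l, Mul(-1, S)) = Add(Mul(Rational(2046, 7), Pow(7, Rational(1, 2))), Mul(-1, -256825)) = Add(Mul(Rational(2046, 7), Pow(7, Rational(1, 2))), 256825) = Add(256825, Mul(Rational(2046, 7), Pow(7, Rational(1, 2))))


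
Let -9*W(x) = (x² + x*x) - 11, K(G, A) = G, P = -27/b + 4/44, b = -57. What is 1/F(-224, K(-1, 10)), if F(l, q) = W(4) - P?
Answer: -627/1817 ≈ -0.34507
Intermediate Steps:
P = 118/209 (P = -27/(-57) + 4/44 = -27*(-1/57) + 4*(1/44) = 9/19 + 1/11 = 118/209 ≈ 0.56459)
W(x) = 11/9 - 2*x²/9 (W(x) = -((x² + x*x) - 11)/9 = -((x² + x²) - 11)/9 = -(2*x² - 11)/9 = -(-11 + 2*x²)/9 = 11/9 - 2*x²/9)
F(l, q) = -1817/627 (F(l, q) = (11/9 - 2/9*4²) - 1*118/209 = (11/9 - 2/9*16) - 118/209 = (11/9 - 32/9) - 118/209 = -7/3 - 118/209 = -1817/627)
1/F(-224, K(-1, 10)) = 1/(-1817/627) = -627/1817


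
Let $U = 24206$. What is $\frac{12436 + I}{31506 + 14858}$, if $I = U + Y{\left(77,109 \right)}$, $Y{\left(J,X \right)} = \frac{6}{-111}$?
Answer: $\frac{338938}{428867} \approx 0.79031$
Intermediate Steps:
$Y{\left(J,X \right)} = - \frac{2}{37}$ ($Y{\left(J,X \right)} = 6 \left(- \frac{1}{111}\right) = - \frac{2}{37}$)
$I = \frac{895620}{37}$ ($I = 24206 - \frac{2}{37} = \frac{895620}{37} \approx 24206.0$)
$\frac{12436 + I}{31506 + 14858} = \frac{12436 + \frac{895620}{37}}{31506 + 14858} = \frac{1355752}{37 \cdot 46364} = \frac{1355752}{37} \cdot \frac{1}{46364} = \frac{338938}{428867}$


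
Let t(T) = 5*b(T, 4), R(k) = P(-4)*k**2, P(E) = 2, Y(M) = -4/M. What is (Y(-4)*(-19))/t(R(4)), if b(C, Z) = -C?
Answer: 19/160 ≈ 0.11875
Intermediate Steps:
R(k) = 2*k**2
t(T) = -5*T (t(T) = 5*(-T) = -5*T)
(Y(-4)*(-19))/t(R(4)) = (-4/(-4)*(-19))/((-10*4**2)) = (-4*(-1/4)*(-19))/((-10*16)) = (1*(-19))/((-5*32)) = -19/(-160) = -19*(-1/160) = 19/160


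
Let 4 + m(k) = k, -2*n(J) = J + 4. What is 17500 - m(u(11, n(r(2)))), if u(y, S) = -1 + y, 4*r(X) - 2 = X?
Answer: 17494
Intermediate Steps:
r(X) = ½ + X/4
n(J) = -2 - J/2 (n(J) = -(J + 4)/2 = -(4 + J)/2 = -2 - J/2)
m(k) = -4 + k
17500 - m(u(11, n(r(2)))) = 17500 - (-4 + (-1 + 11)) = 17500 - (-4 + 10) = 17500 - 1*6 = 17500 - 6 = 17494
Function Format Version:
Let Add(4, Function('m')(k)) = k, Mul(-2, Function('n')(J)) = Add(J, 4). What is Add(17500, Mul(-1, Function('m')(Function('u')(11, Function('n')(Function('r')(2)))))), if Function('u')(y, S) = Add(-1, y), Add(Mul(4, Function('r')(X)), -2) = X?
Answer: 17494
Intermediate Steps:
Function('r')(X) = Add(Rational(1, 2), Mul(Rational(1, 4), X))
Function('n')(J) = Add(-2, Mul(Rational(-1, 2), J)) (Function('n')(J) = Mul(Rational(-1, 2), Add(J, 4)) = Mul(Rational(-1, 2), Add(4, J)) = Add(-2, Mul(Rational(-1, 2), J)))
Function('m')(k) = Add(-4, k)
Add(17500, Mul(-1, Function('m')(Function('u')(11, Function('n')(Function('r')(2)))))) = Add(17500, Mul(-1, Add(-4, Add(-1, 11)))) = Add(17500, Mul(-1, Add(-4, 10))) = Add(17500, Mul(-1, 6)) = Add(17500, -6) = 17494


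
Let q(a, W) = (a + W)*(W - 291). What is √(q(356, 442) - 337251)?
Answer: I*√216753 ≈ 465.57*I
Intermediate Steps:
q(a, W) = (-291 + W)*(W + a) (q(a, W) = (W + a)*(-291 + W) = (-291 + W)*(W + a))
√(q(356, 442) - 337251) = √((442² - 291*442 - 291*356 + 442*356) - 337251) = √((195364 - 128622 - 103596 + 157352) - 337251) = √(120498 - 337251) = √(-216753) = I*√216753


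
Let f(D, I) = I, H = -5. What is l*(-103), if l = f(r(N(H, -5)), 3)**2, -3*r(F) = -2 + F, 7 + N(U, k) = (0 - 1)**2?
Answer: -927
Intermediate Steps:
N(U, k) = -6 (N(U, k) = -7 + (0 - 1)**2 = -7 + (-1)**2 = -7 + 1 = -6)
r(F) = 2/3 - F/3 (r(F) = -(-2 + F)/3 = 2/3 - F/3)
l = 9 (l = 3**2 = 9)
l*(-103) = 9*(-103) = -927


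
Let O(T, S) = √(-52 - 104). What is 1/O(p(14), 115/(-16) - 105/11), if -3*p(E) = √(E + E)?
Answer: -I*√39/78 ≈ -0.080064*I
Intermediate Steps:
p(E) = -√2*√E/3 (p(E) = -√(E + E)/3 = -√2*√E/3)
O(T, S) = 2*I*√39 (O(T, S) = √(-156) = 2*I*√39)
1/O(p(14), 115/(-16) - 105/11) = 1/(2*I*√39) = -I*√39/78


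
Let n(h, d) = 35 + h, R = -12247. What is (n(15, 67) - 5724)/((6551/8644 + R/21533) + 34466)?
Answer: -1056108723848/6415234931047 ≈ -0.16463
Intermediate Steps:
(n(15, 67) - 5724)/((6551/8644 + R/21533) + 34466) = ((35 + 15) - 5724)/((6551/8644 - 12247/21533) + 34466) = (50 - 5724)/((6551*(1/8644) - 12247*1/21533) + 34466) = -5674/((6551/8644 - 12247/21533) + 34466) = -5674/(35199615/186131252 + 34466) = -5674/6415234931047/186131252 = -5674*186131252/6415234931047 = -1056108723848/6415234931047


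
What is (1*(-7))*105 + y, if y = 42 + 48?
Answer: -645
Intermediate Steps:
y = 90
(1*(-7))*105 + y = (1*(-7))*105 + 90 = -7*105 + 90 = -735 + 90 = -645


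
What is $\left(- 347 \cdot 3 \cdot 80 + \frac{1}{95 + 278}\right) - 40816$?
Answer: $- \frac{46287807}{373} \approx -1.241 \cdot 10^{5}$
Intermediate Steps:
$\left(- 347 \cdot 3 \cdot 80 + \frac{1}{95 + 278}\right) - 40816 = \left(\left(-347\right) 240 + \frac{1}{373}\right) - 40816 = \left(-83280 + \frac{1}{373}\right) - 40816 = - \frac{31063439}{373} - 40816 = - \frac{46287807}{373}$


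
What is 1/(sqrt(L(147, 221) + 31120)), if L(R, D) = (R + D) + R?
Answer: sqrt(3515)/10545 ≈ 0.0056223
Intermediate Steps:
L(R, D) = D + 2*R (L(R, D) = (D + R) + R = D + 2*R)
1/(sqrt(L(147, 221) + 31120)) = 1/(sqrt((221 + 2*147) + 31120)) = 1/(sqrt((221 + 294) + 31120)) = 1/(sqrt(515 + 31120)) = 1/(sqrt(31635)) = 1/(3*sqrt(3515)) = sqrt(3515)/10545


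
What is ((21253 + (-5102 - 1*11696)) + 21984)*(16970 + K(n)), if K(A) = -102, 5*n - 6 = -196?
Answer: 445973052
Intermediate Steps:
n = -38 (n = 6/5 + (1/5)*(-196) = 6/5 - 196/5 = -38)
((21253 + (-5102 - 1*11696)) + 21984)*(16970 + K(n)) = ((21253 + (-5102 - 1*11696)) + 21984)*(16970 - 102) = ((21253 + (-5102 - 11696)) + 21984)*16868 = ((21253 - 16798) + 21984)*16868 = (4455 + 21984)*16868 = 26439*16868 = 445973052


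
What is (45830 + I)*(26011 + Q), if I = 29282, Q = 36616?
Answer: 4704039224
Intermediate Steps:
(45830 + I)*(26011 + Q) = (45830 + 29282)*(26011 + 36616) = 75112*62627 = 4704039224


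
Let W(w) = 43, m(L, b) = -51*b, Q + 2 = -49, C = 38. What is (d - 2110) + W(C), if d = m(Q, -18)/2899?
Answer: -5991315/2899 ≈ -2066.7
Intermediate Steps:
Q = -51 (Q = -2 - 49 = -51)
d = 918/2899 (d = -51*(-18)/2899 = 918*(1/2899) = 918/2899 ≈ 0.31666)
(d - 2110) + W(C) = (918/2899 - 2110) + 43 = -6115972/2899 + 43 = -5991315/2899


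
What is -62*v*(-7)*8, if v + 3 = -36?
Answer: -135408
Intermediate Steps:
v = -39 (v = -3 - 36 = -39)
-62*v*(-7)*8 = -62*(-39*(-7))*8 = -16926*8 = -62*2184 = -135408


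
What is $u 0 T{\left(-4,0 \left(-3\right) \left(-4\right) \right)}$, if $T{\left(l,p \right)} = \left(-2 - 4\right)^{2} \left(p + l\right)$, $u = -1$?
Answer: $0$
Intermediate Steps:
$T{\left(l,p \right)} = 36 l + 36 p$ ($T{\left(l,p \right)} = \left(-6\right)^{2} \left(l + p\right) = 36 \left(l + p\right) = 36 l + 36 p$)
$u 0 T{\left(-4,0 \left(-3\right) \left(-4\right) \right)} = \left(-1\right) 0 \left(36 \left(-4\right) + 36 \cdot 0 \left(-3\right) \left(-4\right)\right) = 0 \left(-144 + 36 \cdot 0 \left(-4\right)\right) = 0 \left(-144 + 36 \cdot 0\right) = 0 \left(-144 + 0\right) = 0 \left(-144\right) = 0$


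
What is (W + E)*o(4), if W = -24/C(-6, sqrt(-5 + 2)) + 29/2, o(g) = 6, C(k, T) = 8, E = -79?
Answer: -405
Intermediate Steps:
W = 23/2 (W = -24/8 + 29/2 = -24*1/8 + 29*(1/2) = -3 + 29/2 = 23/2 ≈ 11.500)
(W + E)*o(4) = (23/2 - 79)*6 = -135/2*6 = -405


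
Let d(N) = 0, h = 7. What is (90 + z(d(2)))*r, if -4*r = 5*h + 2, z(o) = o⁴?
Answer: -1665/2 ≈ -832.50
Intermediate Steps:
r = -37/4 (r = -(5*7 + 2)/4 = -(35 + 2)/4 = -¼*37 = -37/4 ≈ -9.2500)
(90 + z(d(2)))*r = (90 + 0⁴)*(-37/4) = (90 + 0)*(-37/4) = 90*(-37/4) = -1665/2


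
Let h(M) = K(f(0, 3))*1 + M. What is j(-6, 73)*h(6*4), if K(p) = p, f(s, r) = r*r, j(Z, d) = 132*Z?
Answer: -26136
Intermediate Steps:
f(s, r) = r**2
h(M) = 9 + M (h(M) = 3**2*1 + M = 9*1 + M = 9 + M)
j(-6, 73)*h(6*4) = (132*(-6))*(9 + 6*4) = -792*(9 + 24) = -792*33 = -26136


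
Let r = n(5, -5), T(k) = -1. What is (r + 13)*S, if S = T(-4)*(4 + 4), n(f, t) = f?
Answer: -144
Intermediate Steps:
r = 5
S = -8 (S = -(4 + 4) = -1*8 = -8)
(r + 13)*S = (5 + 13)*(-8) = 18*(-8) = -144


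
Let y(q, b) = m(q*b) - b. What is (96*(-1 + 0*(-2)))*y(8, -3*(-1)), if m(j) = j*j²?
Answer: -1326816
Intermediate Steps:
m(j) = j³
y(q, b) = -b + b³*q³ (y(q, b) = (q*b)³ - b = (b*q)³ - b = b³*q³ - b = -b + b³*q³)
(96*(-1 + 0*(-2)))*y(8, -3*(-1)) = (96*(-1 + 0*(-2)))*(-(-3)*(-1) + (-3*(-1))³*8³) = (96*(-1 + 0))*(-1*3 + 3³*512) = (96*(-1))*(-3 + 27*512) = -96*(-3 + 13824) = -96*13821 = -1326816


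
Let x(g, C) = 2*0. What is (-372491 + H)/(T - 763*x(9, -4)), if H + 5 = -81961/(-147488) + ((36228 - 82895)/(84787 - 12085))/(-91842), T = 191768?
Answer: -8337054996587356723/4292080311682324224 ≈ -1.9424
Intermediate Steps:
x(g, C) = 0
H = -99470228106835/22381629425568 (H = -5 + (-81961/(-147488) + ((36228 - 82895)/(84787 - 12085))/(-91842)) = -5 + (-81961*(-1/147488) - 46667/72702*(-1/91842)) = -5 + (7451/13408 - 46667*1/72702*(-1/91842)) = -5 + (7451/13408 - 46667/72702*(-1/91842)) = -5 + (7451/13408 + 46667/6677097084) = -5 + 12437919021005/22381629425568 = -99470228106835/22381629425568 ≈ -4.4443)
(-372491 + H)/(T - 763*x(9, -4)) = (-372491 - 99470228106835/22381629425568)/(191768 - 763*0) = -8337054996587356723/(22381629425568*(191768 + 0)) = -8337054996587356723/22381629425568/191768 = -8337054996587356723/22381629425568*1/191768 = -8337054996587356723/4292080311682324224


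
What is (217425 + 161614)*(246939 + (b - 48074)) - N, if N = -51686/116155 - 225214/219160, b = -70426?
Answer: 123931017141774934173/2545652980 ≈ 4.8683e+10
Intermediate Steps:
N = -3748723593/2545652980 (N = -51686*1/116155 - 225214*1/219160 = -51686/116155 - 112607/109580 = -3748723593/2545652980 ≈ -1.4726)
(217425 + 161614)*(246939 + (b - 48074)) - N = (217425 + 161614)*(246939 + (-70426 - 48074)) - 1*(-3748723593/2545652980) = 379039*(246939 - 118500) + 3748723593/2545652980 = 379039*128439 + 3748723593/2545652980 = 48683390121 + 3748723593/2545652980 = 123931017141774934173/2545652980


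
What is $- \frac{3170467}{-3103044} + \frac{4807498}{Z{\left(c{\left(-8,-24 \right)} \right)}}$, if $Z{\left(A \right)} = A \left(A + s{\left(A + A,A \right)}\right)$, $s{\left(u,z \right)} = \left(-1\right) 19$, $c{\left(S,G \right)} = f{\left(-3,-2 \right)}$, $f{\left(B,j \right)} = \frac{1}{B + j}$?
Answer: $\frac{15539468748443}{12412176} \approx 1.252 \cdot 10^{6}$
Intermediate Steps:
$c{\left(S,G \right)} = - \frac{1}{5}$ ($c{\left(S,G \right)} = \frac{1}{-3 - 2} = \frac{1}{-5} = - \frac{1}{5}$)
$s{\left(u,z \right)} = -19$
$Z{\left(A \right)} = A \left(-19 + A\right)$ ($Z{\left(A \right)} = A \left(A - 19\right) = A \left(-19 + A\right)$)
$- \frac{3170467}{-3103044} + \frac{4807498}{Z{\left(c{\left(-8,-24 \right)} \right)}} = - \frac{3170467}{-3103044} + \frac{4807498}{\left(- \frac{1}{5}\right) \left(-19 - \frac{1}{5}\right)} = \left(-3170467\right) \left(- \frac{1}{3103044}\right) + \frac{4807498}{\left(- \frac{1}{5}\right) \left(- \frac{96}{5}\right)} = \frac{3170467}{3103044} + \frac{4807498}{\frac{96}{25}} = \frac{3170467}{3103044} + 4807498 \cdot \frac{25}{96} = \frac{3170467}{3103044} + \frac{60093725}{48} = \frac{15539468748443}{12412176}$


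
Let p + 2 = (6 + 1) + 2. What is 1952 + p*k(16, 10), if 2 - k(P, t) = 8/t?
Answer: 9802/5 ≈ 1960.4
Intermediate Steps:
k(P, t) = 2 - 8/t
p = 7 (p = -2 + ((6 + 1) + 2) = -2 + (7 + 2) = -2 + 9 = 7)
1952 + p*k(16, 10) = 1952 + 7*(2 - 8/10) = 1952 + 7*(2 - 8*1/10) = 1952 + 7*(2 - 4/5) = 1952 + 7*(6/5) = 1952 + 42/5 = 9802/5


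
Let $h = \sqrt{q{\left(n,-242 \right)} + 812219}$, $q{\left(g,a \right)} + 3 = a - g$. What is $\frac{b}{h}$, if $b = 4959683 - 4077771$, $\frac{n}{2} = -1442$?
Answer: $\frac{440956 \sqrt{814858}}{407429} \approx 976.98$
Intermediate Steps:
$n = -2884$ ($n = 2 \left(-1442\right) = -2884$)
$b = 881912$
$q{\left(g,a \right)} = -3 + a - g$ ($q{\left(g,a \right)} = -3 + \left(a - g\right) = -3 + a - g$)
$h = \sqrt{814858}$ ($h = \sqrt{\left(-3 - 242 - -2884\right) + 812219} = \sqrt{\left(-3 - 242 + 2884\right) + 812219} = \sqrt{2639 + 812219} = \sqrt{814858} \approx 902.7$)
$\frac{b}{h} = \frac{881912}{\sqrt{814858}} = 881912 \frac{\sqrt{814858}}{814858} = \frac{440956 \sqrt{814858}}{407429}$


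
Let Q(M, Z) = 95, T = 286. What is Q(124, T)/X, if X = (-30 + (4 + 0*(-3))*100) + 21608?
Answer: 95/21978 ≈ 0.0043225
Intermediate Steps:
X = 21978 (X = (-30 + (4 + 0)*100) + 21608 = (-30 + 4*100) + 21608 = (-30 + 400) + 21608 = 370 + 21608 = 21978)
Q(124, T)/X = 95/21978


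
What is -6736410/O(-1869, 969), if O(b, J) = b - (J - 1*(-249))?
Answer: 748490/343 ≈ 2182.2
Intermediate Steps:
O(b, J) = -249 + b - J (O(b, J) = b - (J + 249) = b - (249 + J) = b + (-249 - J) = -249 + b - J)
-6736410/O(-1869, 969) = -6736410/(-249 - 1869 - 1*969) = -6736410/(-249 - 1869 - 969) = -6736410/(-3087) = -6736410*(-1/3087) = 748490/343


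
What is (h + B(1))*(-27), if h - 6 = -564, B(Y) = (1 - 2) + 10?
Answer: 14823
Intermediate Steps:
B(Y) = 9 (B(Y) = -1 + 10 = 9)
h = -558 (h = 6 - 564 = -558)
(h + B(1))*(-27) = (-558 + 9)*(-27) = -549*(-27) = 14823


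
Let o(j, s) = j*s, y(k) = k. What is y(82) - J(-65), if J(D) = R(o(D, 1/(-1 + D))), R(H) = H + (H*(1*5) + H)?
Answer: 4957/66 ≈ 75.106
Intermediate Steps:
R(H) = 7*H (R(H) = H + (H*5 + H) = H + (5*H + H) = H + 6*H = 7*H)
J(D) = 7*D/(-1 + D) (J(D) = 7*(D/(-1 + D)) = 7*D/(-1 + D))
y(82) - J(-65) = 82 - 7*(-65)/(-1 - 65) = 82 - 7*(-65)/(-66) = 82 - 7*(-65)*(-1)/66 = 82 - 1*455/66 = 82 - 455/66 = 4957/66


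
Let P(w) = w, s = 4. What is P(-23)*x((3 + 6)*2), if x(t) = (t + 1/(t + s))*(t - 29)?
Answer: 9131/2 ≈ 4565.5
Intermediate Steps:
x(t) = (-29 + t)*(t + 1/(4 + t)) (x(t) = (t + 1/(t + 4))*(t - 29) = (t + 1/(4 + t))*(-29 + t) = (-29 + t)*(t + 1/(4 + t)))
P(-23)*x((3 + 6)*2) = -23*(-29 + ((3 + 6)*2)³ - 115*(3 + 6)*2 - 25*4*(3 + 6)²)/(4 + (3 + 6)*2) = -23*(-29 + (9*2)³ - 1035*2 - 25*(9*2)²)/(4 + 9*2) = -23*(-29 + 18³ - 115*18 - 25*18²)/(4 + 18) = -23*(-29 + 5832 - 2070 - 25*324)/22 = -23*(-29 + 5832 - 2070 - 8100)/22 = -23*(-4367)/22 = -23*(-397/2) = 9131/2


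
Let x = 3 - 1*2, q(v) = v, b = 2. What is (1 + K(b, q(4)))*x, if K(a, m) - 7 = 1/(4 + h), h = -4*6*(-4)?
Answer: 801/100 ≈ 8.0100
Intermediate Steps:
h = 96 (h = -24*(-4) = 96)
K(a, m) = 701/100 (K(a, m) = 7 + 1/(4 + 96) = 7 + 1/100 = 701/100)
x = 1 (x = 3 - 2 = 1)
(1 + K(b, q(4)))*x = (1 + 701/100)*1 = (801/100)*1 = 801/100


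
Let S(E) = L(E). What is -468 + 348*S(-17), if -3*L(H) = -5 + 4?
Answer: -352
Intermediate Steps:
L(H) = ⅓ (L(H) = -(-5 + 4)/3 = -⅓*(-1) = ⅓)
S(E) = ⅓
-468 + 348*S(-17) = -468 + 348*(⅓) = -468 + 116 = -352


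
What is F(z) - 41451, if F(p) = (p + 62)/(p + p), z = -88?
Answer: -3647675/88 ≈ -41451.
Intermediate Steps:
F(p) = (62 + p)/(2*p) (F(p) = (62 + p)/((2*p)) = (62 + p)*(1/(2*p)) = (62 + p)/(2*p))
F(z) - 41451 = (½)*(62 - 88)/(-88) - 41451 = (½)*(-1/88)*(-26) - 41451 = 13/88 - 41451 = -3647675/88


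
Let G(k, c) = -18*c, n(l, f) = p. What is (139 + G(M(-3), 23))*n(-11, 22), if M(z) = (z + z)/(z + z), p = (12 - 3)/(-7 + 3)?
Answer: 2475/4 ≈ 618.75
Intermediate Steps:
p = -9/4 (p = 9/(-4) = 9*(-¼) = -9/4 ≈ -2.2500)
n(l, f) = -9/4
M(z) = 1 (M(z) = (2*z)/((2*z)) = (2*z)*(1/(2*z)) = 1)
(139 + G(M(-3), 23))*n(-11, 22) = (139 - 18*23)*(-9/4) = (139 - 414)*(-9/4) = -275*(-9/4) = 2475/4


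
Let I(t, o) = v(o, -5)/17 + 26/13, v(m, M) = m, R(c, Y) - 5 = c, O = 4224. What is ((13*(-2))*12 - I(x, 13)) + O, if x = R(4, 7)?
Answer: 66457/17 ≈ 3909.2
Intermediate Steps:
R(c, Y) = 5 + c
x = 9 (x = 5 + 4 = 9)
I(t, o) = 2 + o/17 (I(t, o) = o/17 + 26/13 = o*(1/17) + 26*(1/13) = o/17 + 2 = 2 + o/17)
((13*(-2))*12 - I(x, 13)) + O = ((13*(-2))*12 - (2 + (1/17)*13)) + 4224 = (-26*12 - (2 + 13/17)) + 4224 = (-312 - 1*47/17) + 4224 = (-312 - 47/17) + 4224 = -5351/17 + 4224 = 66457/17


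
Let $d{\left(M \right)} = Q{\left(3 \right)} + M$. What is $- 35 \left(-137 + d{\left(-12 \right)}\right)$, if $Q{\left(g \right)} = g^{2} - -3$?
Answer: $4795$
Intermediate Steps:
$Q{\left(g \right)} = 3 + g^{2}$ ($Q{\left(g \right)} = g^{2} + 3 = 3 + g^{2}$)
$d{\left(M \right)} = 12 + M$ ($d{\left(M \right)} = \left(3 + 3^{2}\right) + M = \left(3 + 9\right) + M = 12 + M$)
$- 35 \left(-137 + d{\left(-12 \right)}\right) = - 35 \left(-137 + \left(12 - 12\right)\right) = - 35 \left(-137 + 0\right) = \left(-35\right) \left(-137\right) = 4795$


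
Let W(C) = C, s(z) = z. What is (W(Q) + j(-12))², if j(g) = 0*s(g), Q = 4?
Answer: 16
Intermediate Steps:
j(g) = 0 (j(g) = 0*g = 0)
(W(Q) + j(-12))² = (4 + 0)² = 4² = 16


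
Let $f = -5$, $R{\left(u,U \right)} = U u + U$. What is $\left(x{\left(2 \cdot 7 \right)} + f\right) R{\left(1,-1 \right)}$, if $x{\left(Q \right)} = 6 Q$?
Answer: $-158$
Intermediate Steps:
$R{\left(u,U \right)} = U + U u$
$\left(x{\left(2 \cdot 7 \right)} + f\right) R{\left(1,-1 \right)} = \left(6 \cdot 2 \cdot 7 - 5\right) \left(- (1 + 1)\right) = \left(6 \cdot 14 - 5\right) \left(\left(-1\right) 2\right) = \left(84 - 5\right) \left(-2\right) = 79 \left(-2\right) = -158$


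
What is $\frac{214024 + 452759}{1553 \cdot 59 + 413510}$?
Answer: $\frac{222261}{168379} \approx 1.32$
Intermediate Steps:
$\frac{214024 + 452759}{1553 \cdot 59 + 413510} = \frac{666783}{91627 + 413510} = \frac{666783}{505137} = 666783 \cdot \frac{1}{505137} = \frac{222261}{168379}$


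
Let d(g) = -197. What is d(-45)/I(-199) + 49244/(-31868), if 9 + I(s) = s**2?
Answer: -488986611/315429464 ≈ -1.5502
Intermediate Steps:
I(s) = -9 + s**2
d(-45)/I(-199) + 49244/(-31868) = -197/(-9 + (-199)**2) + 49244/(-31868) = -197/(-9 + 39601) + 49244*(-1/31868) = -197/39592 - 12311/7967 = -488986611/315429464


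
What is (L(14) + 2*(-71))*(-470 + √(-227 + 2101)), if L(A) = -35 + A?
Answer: 76610 - 163*√1874 ≈ 69554.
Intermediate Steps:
(L(14) + 2*(-71))*(-470 + √(-227 + 2101)) = ((-35 + 14) + 2*(-71))*(-470 + √(-227 + 2101)) = (-21 - 142)*(-470 + √1874) = -163*(-470 + √1874) = 76610 - 163*√1874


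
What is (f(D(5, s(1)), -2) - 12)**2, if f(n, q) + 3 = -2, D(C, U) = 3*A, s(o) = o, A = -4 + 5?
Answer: 289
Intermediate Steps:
A = 1
D(C, U) = 3 (D(C, U) = 3*1 = 3)
f(n, q) = -5 (f(n, q) = -3 - 2 = -5)
(f(D(5, s(1)), -2) - 12)**2 = (-5 - 12)**2 = (-17)**2 = 289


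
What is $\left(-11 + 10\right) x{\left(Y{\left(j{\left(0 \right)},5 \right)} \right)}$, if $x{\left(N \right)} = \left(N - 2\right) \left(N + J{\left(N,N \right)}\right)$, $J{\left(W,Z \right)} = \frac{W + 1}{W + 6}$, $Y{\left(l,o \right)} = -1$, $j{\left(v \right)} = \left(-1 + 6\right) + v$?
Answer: $-3$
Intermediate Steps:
$j{\left(v \right)} = 5 + v$
$J{\left(W,Z \right)} = \frac{1 + W}{6 + W}$
$x{\left(N \right)} = \left(-2 + N\right) \left(N + \frac{1 + N}{6 + N}\right)$ ($x{\left(N \right)} = \left(N - 2\right) \left(N + \frac{1 + N}{6 + N}\right) = \left(-2 + N\right) \left(N + \frac{1 + N}{6 + N}\right)$)
$\left(-11 + 10\right) x{\left(Y{\left(j{\left(0 \right)},5 \right)} \right)} = \left(-11 + 10\right) \frac{-2 + \left(-1\right)^{3} - -13 + 5 \left(-1\right)^{2}}{6 - 1} = - \frac{-2 - 1 + 13 + 5 \cdot 1}{5} = - \frac{-2 - 1 + 13 + 5}{5} = - \frac{15}{5} = \left(-1\right) 3 = -3$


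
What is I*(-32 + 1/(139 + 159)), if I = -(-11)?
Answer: -104885/298 ≈ -351.96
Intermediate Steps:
I = 11 (I = -1*(-11) = 11)
I*(-32 + 1/(139 + 159)) = 11*(-32 + 1/(139 + 159)) = 11*(-32 + 1/298) = 11*(-9535/298) = -104885/298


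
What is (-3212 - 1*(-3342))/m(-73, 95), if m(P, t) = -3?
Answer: -130/3 ≈ -43.333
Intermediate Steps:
(-3212 - 1*(-3342))/m(-73, 95) = (-3212 - 1*(-3342))/(-3) = (-3212 + 3342)*(-⅓) = 130*(-⅓) = -130/3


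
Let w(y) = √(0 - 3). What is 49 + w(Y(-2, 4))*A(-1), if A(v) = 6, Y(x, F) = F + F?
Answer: 49 + 6*I*√3 ≈ 49.0 + 10.392*I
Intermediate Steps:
Y(x, F) = 2*F
w(y) = I*√3 (w(y) = √(-3) = I*√3)
49 + w(Y(-2, 4))*A(-1) = 49 + (I*√3)*6 = 49 + 6*I*√3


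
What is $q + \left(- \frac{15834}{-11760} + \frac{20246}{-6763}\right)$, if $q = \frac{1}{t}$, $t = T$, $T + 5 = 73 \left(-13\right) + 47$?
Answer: $- \frac{2831034343}{1717531480} \approx -1.6483$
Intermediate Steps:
$T = -907$ ($T = -5 + \left(73 \left(-13\right) + 47\right) = -5 + \left(-949 + 47\right) = -5 - 902 = -907$)
$t = -907$
$q = - \frac{1}{907}$ ($q = \frac{1}{-907} = - \frac{1}{907} \approx -0.0011025$)
$q + \left(- \frac{15834}{-11760} + \frac{20246}{-6763}\right) = - \frac{1}{907} + \left(- \frac{15834}{-11760} + \frac{20246}{-6763}\right) = - \frac{1}{907} + \left(\left(-15834\right) \left(- \frac{1}{11760}\right) + 20246 \left(- \frac{1}{6763}\right)\right) = - \frac{1}{907} + \left(\frac{377}{280} - \frac{20246}{6763}\right) = - \frac{1}{907} - \frac{3119229}{1893640} = - \frac{2831034343}{1717531480}$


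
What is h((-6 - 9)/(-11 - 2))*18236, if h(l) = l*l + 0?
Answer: 4103100/169 ≈ 24279.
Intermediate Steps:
h(l) = l² (h(l) = l² + 0 = l²)
h((-6 - 9)/(-11 - 2))*18236 = ((-6 - 9)/(-11 - 2))²*18236 = (-15/(-13))²*18236 = (-15*(-1/13))²*18236 = (15/13)²*18236 = (225/169)*18236 = 4103100/169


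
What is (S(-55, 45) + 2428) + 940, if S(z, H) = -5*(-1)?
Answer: 3373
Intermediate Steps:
S(z, H) = 5
(S(-55, 45) + 2428) + 940 = (5 + 2428) + 940 = 2433 + 940 = 3373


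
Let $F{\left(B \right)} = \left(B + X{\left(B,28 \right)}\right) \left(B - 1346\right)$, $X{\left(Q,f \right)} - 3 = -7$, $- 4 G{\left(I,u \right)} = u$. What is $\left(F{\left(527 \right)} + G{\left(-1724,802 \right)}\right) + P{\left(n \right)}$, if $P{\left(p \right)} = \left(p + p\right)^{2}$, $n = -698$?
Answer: $\frac{3040557}{2} \approx 1.5203 \cdot 10^{6}$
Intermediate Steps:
$G{\left(I,u \right)} = - \frac{u}{4}$
$X{\left(Q,f \right)} = -4$ ($X{\left(Q,f \right)} = 3 - 7 = -4$)
$P{\left(p \right)} = 4 p^{2}$ ($P{\left(p \right)} = \left(2 p\right)^{2} = 4 p^{2}$)
$F{\left(B \right)} = \left(-1346 + B\right) \left(-4 + B\right)$ ($F{\left(B \right)} = \left(B - 4\right) \left(B - 1346\right) = \left(-4 + B\right) \left(-1346 + B\right) = \left(-1346 + B\right) \left(-4 + B\right)$)
$\left(F{\left(527 \right)} + G{\left(-1724,802 \right)}\right) + P{\left(n \right)} = \left(\left(5384 + 527^{2} - 711450\right) - \frac{401}{2}\right) + 4 \left(-698\right)^{2} = \left(\left(5384 + 277729 - 711450\right) - \frac{401}{2}\right) + 4 \cdot 487204 = \left(-428337 - \frac{401}{2}\right) + 1948816 = - \frac{857075}{2} + 1948816 = \frac{3040557}{2}$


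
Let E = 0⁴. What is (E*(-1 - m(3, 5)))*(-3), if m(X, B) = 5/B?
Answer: 0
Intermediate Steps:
E = 0
(E*(-1 - m(3, 5)))*(-3) = (0*(-1 - 5/5))*(-3) = (0*(-1 - 1*1))*(-3) = (0*(-1 - 1))*(-3) = (0*(-2))*(-3) = 0*(-3) = 0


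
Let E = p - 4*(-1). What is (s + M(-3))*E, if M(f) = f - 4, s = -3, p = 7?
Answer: -110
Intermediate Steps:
M(f) = -4 + f
E = 11 (E = 7 - 4*(-1) = 7 - 1*(-4) = 7 + 4 = 11)
(s + M(-3))*E = (-3 + (-4 - 3))*11 = (-3 - 7)*11 = -10*11 = -110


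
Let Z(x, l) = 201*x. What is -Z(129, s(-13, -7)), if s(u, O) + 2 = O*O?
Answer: -25929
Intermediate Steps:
s(u, O) = -2 + O² (s(u, O) = -2 + O*O = -2 + O²)
-Z(129, s(-13, -7)) = -201*129 = -1*25929 = -25929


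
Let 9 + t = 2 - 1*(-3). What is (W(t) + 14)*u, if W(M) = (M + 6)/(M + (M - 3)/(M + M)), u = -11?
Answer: -3674/25 ≈ -146.96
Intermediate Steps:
t = -4 (t = -9 + (2 - 1*(-3)) = -9 + (2 + 3) = -9 + 5 = -4)
W(M) = (6 + M)/(M + (-3 + M)/(2*M)) (W(M) = (6 + M)/(M + (-3 + M)/((2*M))) = (6 + M)/(M + (-3 + M)*(1/(2*M))) = (6 + M)/(M + (-3 + M)/(2*M)))
(W(t) + 14)*u = (2*(-4)*(6 - 4)/(-3 - 4 + 2*(-4)**2) + 14)*(-11) = (2*(-4)*2/(-3 - 4 + 2*16) + 14)*(-11) = (2*(-4)*2/(-3 - 4 + 32) + 14)*(-11) = (2*(-4)*2/25 + 14)*(-11) = (2*(-4)*(1/25)*2 + 14)*(-11) = (-16/25 + 14)*(-11) = (334/25)*(-11) = -3674/25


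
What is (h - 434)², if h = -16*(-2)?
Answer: 161604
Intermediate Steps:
h = 32
(h - 434)² = (32 - 434)² = (-402)² = 161604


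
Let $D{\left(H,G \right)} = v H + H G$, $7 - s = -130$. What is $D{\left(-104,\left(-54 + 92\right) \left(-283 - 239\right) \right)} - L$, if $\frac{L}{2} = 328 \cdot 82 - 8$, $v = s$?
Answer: $1994920$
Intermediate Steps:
$s = 137$ ($s = 7 - -130 = 7 + 130 = 137$)
$v = 137$
$D{\left(H,G \right)} = 137 H + G H$ ($D{\left(H,G \right)} = 137 H + H G = 137 H + G H$)
$L = 53776$ ($L = 2 \left(328 \cdot 82 - 8\right) = 2 \left(26896 - 8\right) = 2 \cdot 26888 = 53776$)
$D{\left(-104,\left(-54 + 92\right) \left(-283 - 239\right) \right)} - L = - 104 \left(137 + \left(-54 + 92\right) \left(-283 - 239\right)\right) - 53776 = - 104 \left(137 + 38 \left(-522\right)\right) - 53776 = - 104 \left(137 - 19836\right) - 53776 = \left(-104\right) \left(-19699\right) - 53776 = 2048696 - 53776 = 1994920$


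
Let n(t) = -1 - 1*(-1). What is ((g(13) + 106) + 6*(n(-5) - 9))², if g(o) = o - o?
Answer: 2704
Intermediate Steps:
g(o) = 0
n(t) = 0 (n(t) = -1 + 1 = 0)
((g(13) + 106) + 6*(n(-5) - 9))² = ((0 + 106) + 6*(0 - 9))² = (106 + 6*(-9))² = (106 - 54)² = 52² = 2704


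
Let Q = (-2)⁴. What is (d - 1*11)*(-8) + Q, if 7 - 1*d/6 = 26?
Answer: 1016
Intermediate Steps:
d = -114 (d = 42 - 6*26 = 42 - 156 = -114)
Q = 16
(d - 1*11)*(-8) + Q = (-114 - 1*11)*(-8) + 16 = (-114 - 11)*(-8) + 16 = -125*(-8) + 16 = 1000 + 16 = 1016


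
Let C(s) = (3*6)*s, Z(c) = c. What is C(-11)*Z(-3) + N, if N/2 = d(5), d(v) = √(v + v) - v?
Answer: 584 + 2*√10 ≈ 590.32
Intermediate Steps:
C(s) = 18*s
d(v) = -v + √2*√v (d(v) = √(2*v) - v = √2*√v - v = -v + √2*√v)
N = -10 + 2*√10 (N = 2*(-1*5 + √2*√5) = 2*(-5 + √10) = -10 + 2*√10 ≈ -3.6754)
C(-11)*Z(-3) + N = (18*(-11))*(-3) + (-10 + 2*√10) = -198*(-3) + (-10 + 2*√10) = 594 + (-10 + 2*√10) = 584 + 2*√10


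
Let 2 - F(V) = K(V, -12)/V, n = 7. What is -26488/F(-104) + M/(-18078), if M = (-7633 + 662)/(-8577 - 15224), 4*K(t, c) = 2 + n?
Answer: -4741197921140435/361860835998 ≈ -13102.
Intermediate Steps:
K(t, c) = 9/4 (K(t, c) = (2 + 7)/4 = (1/4)*9 = 9/4)
F(V) = 2 - 9/(4*V)
M = 6971/23801 (M = -6971/(-23801) = -6971*(-1/23801) = 6971/23801 ≈ 0.29289)
-26488/F(-104) + M/(-18078) = -26488/(2 - 9/4/(-104)) + (6971/23801)/(-18078) = -26488/(2 - 9/4*(-1/104)) + (6971/23801)*(-1/18078) = -26488/(2 + 9/416) - 6971/430274478 = -26488/841/416 - 6971/430274478 = -26488*416/841 - 6971/430274478 = -11019008/841 - 6971/430274478 = -4741197921140435/361860835998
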